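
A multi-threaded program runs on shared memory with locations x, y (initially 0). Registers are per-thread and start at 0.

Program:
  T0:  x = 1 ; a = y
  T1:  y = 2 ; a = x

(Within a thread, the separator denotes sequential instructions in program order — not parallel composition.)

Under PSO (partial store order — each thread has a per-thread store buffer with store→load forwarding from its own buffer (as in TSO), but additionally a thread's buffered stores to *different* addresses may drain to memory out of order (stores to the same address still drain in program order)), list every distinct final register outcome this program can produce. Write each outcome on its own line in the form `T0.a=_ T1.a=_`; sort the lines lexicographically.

T0.a=0 T1.a=0
T0.a=0 T1.a=1
T0.a=2 T1.a=0
T0.a=2 T1.a=1

outcome vector order: (T0.a,T1.a)
|PSO outcomes| = 4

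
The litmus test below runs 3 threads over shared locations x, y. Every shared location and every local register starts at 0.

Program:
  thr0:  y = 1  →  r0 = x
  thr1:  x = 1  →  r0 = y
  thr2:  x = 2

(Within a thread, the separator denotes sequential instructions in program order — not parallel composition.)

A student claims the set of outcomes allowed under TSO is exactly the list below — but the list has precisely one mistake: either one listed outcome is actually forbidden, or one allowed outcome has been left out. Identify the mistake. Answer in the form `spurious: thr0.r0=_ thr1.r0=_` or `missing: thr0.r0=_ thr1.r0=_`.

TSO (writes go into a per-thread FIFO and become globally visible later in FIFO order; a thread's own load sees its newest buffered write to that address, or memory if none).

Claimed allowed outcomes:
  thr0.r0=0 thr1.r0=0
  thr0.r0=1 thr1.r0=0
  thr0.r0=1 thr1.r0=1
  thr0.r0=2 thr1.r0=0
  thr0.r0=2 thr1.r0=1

outcome vector order: (thr0.r0,thr1.r0)
[TSO] allowed = {(0,0) (0,1) (1,0) (1,1) (2,0) (2,1)}
TSO∖claimed = {(0,1)}

missing: thr0.r0=0 thr1.r0=1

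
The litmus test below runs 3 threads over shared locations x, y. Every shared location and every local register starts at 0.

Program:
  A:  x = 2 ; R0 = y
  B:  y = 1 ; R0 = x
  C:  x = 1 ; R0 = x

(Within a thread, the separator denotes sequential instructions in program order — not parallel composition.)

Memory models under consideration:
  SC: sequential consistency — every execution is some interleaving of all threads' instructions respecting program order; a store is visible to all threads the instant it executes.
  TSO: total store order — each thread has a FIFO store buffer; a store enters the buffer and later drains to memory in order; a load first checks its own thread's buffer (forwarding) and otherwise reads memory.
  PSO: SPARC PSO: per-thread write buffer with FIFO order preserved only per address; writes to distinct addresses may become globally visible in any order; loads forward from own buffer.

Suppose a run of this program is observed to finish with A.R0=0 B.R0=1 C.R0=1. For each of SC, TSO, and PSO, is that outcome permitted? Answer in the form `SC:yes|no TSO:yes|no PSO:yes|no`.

SC:yes TSO:yes PSO:yes

outcome vector order: (A.R0,B.R0,C.R0)
SC (9): (0,1,1); (0,2,1); (0,2,2); (1,0,1); (1,0,2); (1,1,1); (1,1,2); (1,2,1); (1,2,2)
TSO (12): (0,0,1); (0,0,2); (0,1,1); (0,1,2); (0,2,1); (0,2,2); (1,0,1); (1,0,2); (1,1,1); (1,1,2); (1,2,1); (1,2,2)
PSO (12): (0,0,1); (0,0,2); (0,1,1); (0,1,2); (0,2,1); (0,2,2); (1,0,1); (1,0,2); (1,1,1); (1,1,2); (1,2,1); (1,2,2)
target (0,1,1) ∈ {SC,TSO,PSO}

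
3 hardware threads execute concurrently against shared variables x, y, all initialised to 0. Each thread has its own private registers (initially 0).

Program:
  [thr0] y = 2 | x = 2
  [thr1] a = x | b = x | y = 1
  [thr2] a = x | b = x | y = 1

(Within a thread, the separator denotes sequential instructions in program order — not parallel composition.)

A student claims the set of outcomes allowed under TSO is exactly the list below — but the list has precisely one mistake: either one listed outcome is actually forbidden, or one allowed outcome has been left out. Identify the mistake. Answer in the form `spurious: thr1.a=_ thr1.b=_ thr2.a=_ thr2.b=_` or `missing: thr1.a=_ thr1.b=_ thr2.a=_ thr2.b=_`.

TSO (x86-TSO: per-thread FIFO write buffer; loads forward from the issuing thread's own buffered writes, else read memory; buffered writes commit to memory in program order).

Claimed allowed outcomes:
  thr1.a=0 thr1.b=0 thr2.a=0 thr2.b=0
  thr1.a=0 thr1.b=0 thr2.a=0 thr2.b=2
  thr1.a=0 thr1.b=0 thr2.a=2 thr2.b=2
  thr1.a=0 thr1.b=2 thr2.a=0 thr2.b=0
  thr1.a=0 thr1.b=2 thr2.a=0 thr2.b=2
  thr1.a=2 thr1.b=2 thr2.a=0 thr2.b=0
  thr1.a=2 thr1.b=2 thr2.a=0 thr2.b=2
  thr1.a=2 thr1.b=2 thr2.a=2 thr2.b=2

missing: thr1.a=0 thr1.b=2 thr2.a=2 thr2.b=2

outcome vector order: (thr1.a,thr1.b,thr2.a,thr2.b)
TSO (9): <0 0 0 0>; <0 0 0 2>; <0 0 2 2>; <0 2 0 0>; <0 2 0 2>; <0 2 2 2>; <2 2 0 0>; <2 2 0 2>; <2 2 2 2>
TSO∖claimed = {<0 2 2 2>}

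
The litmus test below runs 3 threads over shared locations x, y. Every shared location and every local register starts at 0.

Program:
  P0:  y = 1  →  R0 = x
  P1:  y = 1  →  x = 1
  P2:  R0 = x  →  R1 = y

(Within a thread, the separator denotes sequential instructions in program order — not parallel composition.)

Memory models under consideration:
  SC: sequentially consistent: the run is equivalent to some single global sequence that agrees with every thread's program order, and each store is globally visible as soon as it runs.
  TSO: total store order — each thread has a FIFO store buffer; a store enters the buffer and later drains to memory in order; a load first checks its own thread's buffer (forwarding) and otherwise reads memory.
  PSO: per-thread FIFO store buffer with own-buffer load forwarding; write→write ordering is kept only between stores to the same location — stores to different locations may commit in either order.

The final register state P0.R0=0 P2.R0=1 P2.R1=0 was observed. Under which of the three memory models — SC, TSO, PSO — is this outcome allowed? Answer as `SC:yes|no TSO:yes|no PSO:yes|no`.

outcome vector order: (P0.R0,P2.R0,P2.R1)
[SC] allowed = {0/0/0, 0/0/1, 0/1/1, 1/0/0, 1/0/1, 1/1/1}
[TSO] allowed = {0/0/0, 0/0/1, 0/1/1, 1/0/0, 1/0/1, 1/1/1}
[PSO] allowed = {0/0/0, 0/0/1, 0/1/0, 0/1/1, 1/0/0, 1/0/1, 1/1/0, 1/1/1}
target 0/1/0 ∈ {PSO}

SC:no TSO:no PSO:yes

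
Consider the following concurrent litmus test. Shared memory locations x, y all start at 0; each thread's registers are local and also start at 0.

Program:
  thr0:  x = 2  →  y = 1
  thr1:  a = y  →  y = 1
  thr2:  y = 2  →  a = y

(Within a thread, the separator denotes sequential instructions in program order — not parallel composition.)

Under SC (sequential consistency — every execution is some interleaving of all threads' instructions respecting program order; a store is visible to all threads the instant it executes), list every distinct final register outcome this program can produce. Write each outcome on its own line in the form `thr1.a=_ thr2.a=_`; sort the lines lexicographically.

outcome vector order: (thr1.a,thr2.a)
|SC outcomes| = 6

thr1.a=0 thr2.a=1
thr1.a=0 thr2.a=2
thr1.a=1 thr2.a=1
thr1.a=1 thr2.a=2
thr1.a=2 thr2.a=1
thr1.a=2 thr2.a=2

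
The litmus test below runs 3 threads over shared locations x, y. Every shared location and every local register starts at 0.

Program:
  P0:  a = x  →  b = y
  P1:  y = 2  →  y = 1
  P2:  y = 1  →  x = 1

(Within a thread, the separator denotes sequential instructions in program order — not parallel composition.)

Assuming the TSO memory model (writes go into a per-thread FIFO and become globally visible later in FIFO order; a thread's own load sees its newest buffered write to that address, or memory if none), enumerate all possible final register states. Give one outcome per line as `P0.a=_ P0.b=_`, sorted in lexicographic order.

P0.a=0 P0.b=0
P0.a=0 P0.b=1
P0.a=0 P0.b=2
P0.a=1 P0.b=1
P0.a=1 P0.b=2

outcome vector order: (P0.a,P0.b)
|TSO outcomes| = 5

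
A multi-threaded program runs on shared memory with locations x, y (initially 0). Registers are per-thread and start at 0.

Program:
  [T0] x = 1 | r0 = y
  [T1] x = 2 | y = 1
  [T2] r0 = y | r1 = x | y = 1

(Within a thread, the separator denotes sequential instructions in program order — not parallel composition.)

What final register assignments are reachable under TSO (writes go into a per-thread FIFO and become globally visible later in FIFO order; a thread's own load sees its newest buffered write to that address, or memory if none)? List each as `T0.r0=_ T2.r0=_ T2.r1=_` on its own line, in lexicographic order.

T0.r0=0 T2.r0=0 T2.r1=0
T0.r0=0 T2.r0=0 T2.r1=1
T0.r0=0 T2.r0=0 T2.r1=2
T0.r0=0 T2.r0=1 T2.r1=1
T0.r0=0 T2.r0=1 T2.r1=2
T0.r0=1 T2.r0=0 T2.r1=0
T0.r0=1 T2.r0=0 T2.r1=1
T0.r0=1 T2.r0=0 T2.r1=2
T0.r0=1 T2.r0=1 T2.r1=1
T0.r0=1 T2.r0=1 T2.r1=2

outcome vector order: (T0.r0,T2.r0,T2.r1)
|TSO outcomes| = 10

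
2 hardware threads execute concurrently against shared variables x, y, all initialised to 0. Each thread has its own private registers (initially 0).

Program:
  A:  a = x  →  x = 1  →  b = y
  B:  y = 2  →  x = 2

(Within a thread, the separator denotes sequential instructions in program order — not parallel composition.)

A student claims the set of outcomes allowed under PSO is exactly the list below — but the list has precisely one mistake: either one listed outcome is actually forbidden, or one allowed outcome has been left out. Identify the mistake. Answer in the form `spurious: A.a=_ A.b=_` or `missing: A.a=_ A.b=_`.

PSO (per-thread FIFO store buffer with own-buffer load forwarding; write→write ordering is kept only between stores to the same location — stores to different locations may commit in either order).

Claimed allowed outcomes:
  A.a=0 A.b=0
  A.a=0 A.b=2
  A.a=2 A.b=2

missing: A.a=2 A.b=0

outcome vector order: (A.a,A.b)
[PSO] allowed = {<0 0> <0 2> <2 0> <2 2>}
PSO∖claimed = {<2 0>}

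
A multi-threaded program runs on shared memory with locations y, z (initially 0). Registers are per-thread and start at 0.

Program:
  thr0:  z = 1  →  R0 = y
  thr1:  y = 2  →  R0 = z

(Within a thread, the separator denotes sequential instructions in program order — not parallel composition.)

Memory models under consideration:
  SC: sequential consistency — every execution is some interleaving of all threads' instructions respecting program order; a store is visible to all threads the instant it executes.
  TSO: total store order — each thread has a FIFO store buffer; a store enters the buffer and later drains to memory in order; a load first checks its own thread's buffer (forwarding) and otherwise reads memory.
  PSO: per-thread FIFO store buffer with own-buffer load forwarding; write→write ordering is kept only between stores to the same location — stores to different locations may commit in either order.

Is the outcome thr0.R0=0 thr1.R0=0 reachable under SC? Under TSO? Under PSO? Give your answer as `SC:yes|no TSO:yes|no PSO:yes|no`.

outcome vector order: (thr0.R0,thr1.R0)
under SC → 01 20 21
under TSO → 00 01 20 21
under PSO → 00 01 20 21
target 00 ∈ {TSO,PSO}

SC:no TSO:yes PSO:yes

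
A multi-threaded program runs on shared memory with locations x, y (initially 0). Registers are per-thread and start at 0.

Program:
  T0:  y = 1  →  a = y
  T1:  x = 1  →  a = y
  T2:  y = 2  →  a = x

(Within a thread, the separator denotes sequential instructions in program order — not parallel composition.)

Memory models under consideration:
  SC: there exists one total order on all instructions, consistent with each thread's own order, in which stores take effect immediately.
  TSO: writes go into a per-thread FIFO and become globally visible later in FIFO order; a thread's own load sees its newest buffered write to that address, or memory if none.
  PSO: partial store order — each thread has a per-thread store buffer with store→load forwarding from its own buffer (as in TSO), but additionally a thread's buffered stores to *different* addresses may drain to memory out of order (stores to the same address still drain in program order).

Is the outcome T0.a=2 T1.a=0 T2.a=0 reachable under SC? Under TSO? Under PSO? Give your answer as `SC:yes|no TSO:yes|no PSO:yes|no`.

outcome vector order: (T0.a,T1.a,T2.a)
under SC → <1 0 1>, <1 1 0>, <1 1 1>, <1 2 0>, <1 2 1>, <2 0 1>, <2 1 1>, <2 2 0>, <2 2 1>
under TSO → <1 0 0>, <1 0 1>, <1 1 0>, <1 1 1>, <1 2 0>, <1 2 1>, <2 0 0>, <2 0 1>, <2 1 0>, <2 1 1>, <2 2 0>, <2 2 1>
under PSO → <1 0 0>, <1 0 1>, <1 1 0>, <1 1 1>, <1 2 0>, <1 2 1>, <2 0 0>, <2 0 1>, <2 1 0>, <2 1 1>, <2 2 0>, <2 2 1>
target <2 0 0> ∈ {TSO,PSO}

SC:no TSO:yes PSO:yes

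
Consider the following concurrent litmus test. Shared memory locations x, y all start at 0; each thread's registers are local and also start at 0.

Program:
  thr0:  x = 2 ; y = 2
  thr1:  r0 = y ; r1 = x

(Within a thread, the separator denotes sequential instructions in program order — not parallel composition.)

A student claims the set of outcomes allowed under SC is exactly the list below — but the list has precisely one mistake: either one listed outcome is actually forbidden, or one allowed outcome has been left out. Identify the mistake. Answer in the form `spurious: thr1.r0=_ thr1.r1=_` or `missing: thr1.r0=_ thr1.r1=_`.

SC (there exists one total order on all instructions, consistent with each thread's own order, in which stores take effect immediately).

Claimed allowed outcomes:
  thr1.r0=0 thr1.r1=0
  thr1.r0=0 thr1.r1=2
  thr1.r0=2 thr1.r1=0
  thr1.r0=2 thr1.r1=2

outcome vector order: (thr1.r0,thr1.r1)
SC (3): <0 0>; <0 2>; <2 2>
claimed∖SC = {<2 0>}

spurious: thr1.r0=2 thr1.r1=0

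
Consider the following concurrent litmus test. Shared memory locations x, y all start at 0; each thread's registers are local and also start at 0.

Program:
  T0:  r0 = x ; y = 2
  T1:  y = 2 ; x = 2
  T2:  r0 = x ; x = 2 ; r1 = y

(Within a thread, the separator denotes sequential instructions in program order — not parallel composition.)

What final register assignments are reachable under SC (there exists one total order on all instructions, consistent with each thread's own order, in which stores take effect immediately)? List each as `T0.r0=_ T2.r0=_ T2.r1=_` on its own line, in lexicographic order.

T0.r0=0 T2.r0=0 T2.r1=0
T0.r0=0 T2.r0=0 T2.r1=2
T0.r0=0 T2.r0=2 T2.r1=2
T0.r0=2 T2.r0=0 T2.r1=0
T0.r0=2 T2.r0=0 T2.r1=2
T0.r0=2 T2.r0=2 T2.r1=2

outcome vector order: (T0.r0,T2.r0,T2.r1)
|SC outcomes| = 6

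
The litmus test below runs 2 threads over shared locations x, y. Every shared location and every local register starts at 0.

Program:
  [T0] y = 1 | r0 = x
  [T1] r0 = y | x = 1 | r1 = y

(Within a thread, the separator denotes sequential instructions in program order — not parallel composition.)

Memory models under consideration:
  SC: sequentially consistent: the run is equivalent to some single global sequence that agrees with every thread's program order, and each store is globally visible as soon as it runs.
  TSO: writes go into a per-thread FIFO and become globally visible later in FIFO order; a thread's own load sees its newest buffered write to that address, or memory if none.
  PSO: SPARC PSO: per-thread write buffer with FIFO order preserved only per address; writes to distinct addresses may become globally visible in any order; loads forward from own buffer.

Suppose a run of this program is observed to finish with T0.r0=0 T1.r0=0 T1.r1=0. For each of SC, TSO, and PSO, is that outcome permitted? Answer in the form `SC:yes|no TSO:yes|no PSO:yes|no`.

SC:no TSO:yes PSO:yes

outcome vector order: (T0.r0,T1.r0,T1.r1)
SC: 5 outcomes — {(0,0,1); (0,1,1); (1,0,0); (1,0,1); (1,1,1)}
TSO: 6 outcomes — {(0,0,0); (0,0,1); (0,1,1); (1,0,0); (1,0,1); (1,1,1)}
PSO: 6 outcomes — {(0,0,0); (0,0,1); (0,1,1); (1,0,0); (1,0,1); (1,1,1)}
target (0,0,0) ∈ {TSO,PSO}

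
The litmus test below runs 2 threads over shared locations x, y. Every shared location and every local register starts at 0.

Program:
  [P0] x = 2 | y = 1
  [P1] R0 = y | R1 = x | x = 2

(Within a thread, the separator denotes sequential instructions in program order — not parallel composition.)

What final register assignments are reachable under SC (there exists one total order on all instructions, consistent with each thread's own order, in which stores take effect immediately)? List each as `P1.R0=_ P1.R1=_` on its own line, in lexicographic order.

outcome vector order: (P1.R0,P1.R1)
|SC outcomes| = 3

P1.R0=0 P1.R1=0
P1.R0=0 P1.R1=2
P1.R0=1 P1.R1=2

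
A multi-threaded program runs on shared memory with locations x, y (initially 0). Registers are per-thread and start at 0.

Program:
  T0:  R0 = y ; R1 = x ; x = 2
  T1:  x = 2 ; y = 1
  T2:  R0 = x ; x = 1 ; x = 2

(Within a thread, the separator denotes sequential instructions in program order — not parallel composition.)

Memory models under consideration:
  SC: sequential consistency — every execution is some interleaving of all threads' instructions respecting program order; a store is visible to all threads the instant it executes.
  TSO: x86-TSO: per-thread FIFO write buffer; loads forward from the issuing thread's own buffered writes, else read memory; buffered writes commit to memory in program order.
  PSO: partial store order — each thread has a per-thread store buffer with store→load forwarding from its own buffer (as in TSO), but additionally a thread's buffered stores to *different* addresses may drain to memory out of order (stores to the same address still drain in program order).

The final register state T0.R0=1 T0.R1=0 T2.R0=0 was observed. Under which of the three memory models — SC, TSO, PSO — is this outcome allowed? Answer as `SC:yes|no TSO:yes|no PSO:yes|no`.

SC:no TSO:no PSO:yes

outcome vector order: (T0.R0,T0.R1,T2.R0)
SC (10): 0/0/0; 0/0/2; 0/1/0; 0/1/2; 0/2/0; 0/2/2; 1/1/0; 1/1/2; 1/2/0; 1/2/2
TSO (10): 0/0/0; 0/0/2; 0/1/0; 0/1/2; 0/2/0; 0/2/2; 1/1/0; 1/1/2; 1/2/0; 1/2/2
PSO (12): 0/0/0; 0/0/2; 0/1/0; 0/1/2; 0/2/0; 0/2/2; 1/0/0; 1/0/2; 1/1/0; 1/1/2; 1/2/0; 1/2/2
target 1/0/0 ∈ {PSO}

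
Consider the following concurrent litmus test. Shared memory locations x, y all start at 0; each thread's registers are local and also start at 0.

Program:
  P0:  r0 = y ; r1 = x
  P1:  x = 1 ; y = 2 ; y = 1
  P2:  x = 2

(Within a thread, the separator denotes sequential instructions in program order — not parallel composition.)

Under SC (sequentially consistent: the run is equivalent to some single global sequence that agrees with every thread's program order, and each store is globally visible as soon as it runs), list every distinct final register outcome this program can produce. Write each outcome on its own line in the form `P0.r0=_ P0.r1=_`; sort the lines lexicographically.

P0.r0=0 P0.r1=0
P0.r0=0 P0.r1=1
P0.r0=0 P0.r1=2
P0.r0=1 P0.r1=1
P0.r0=1 P0.r1=2
P0.r0=2 P0.r1=1
P0.r0=2 P0.r1=2

outcome vector order: (P0.r0,P0.r1)
|SC outcomes| = 7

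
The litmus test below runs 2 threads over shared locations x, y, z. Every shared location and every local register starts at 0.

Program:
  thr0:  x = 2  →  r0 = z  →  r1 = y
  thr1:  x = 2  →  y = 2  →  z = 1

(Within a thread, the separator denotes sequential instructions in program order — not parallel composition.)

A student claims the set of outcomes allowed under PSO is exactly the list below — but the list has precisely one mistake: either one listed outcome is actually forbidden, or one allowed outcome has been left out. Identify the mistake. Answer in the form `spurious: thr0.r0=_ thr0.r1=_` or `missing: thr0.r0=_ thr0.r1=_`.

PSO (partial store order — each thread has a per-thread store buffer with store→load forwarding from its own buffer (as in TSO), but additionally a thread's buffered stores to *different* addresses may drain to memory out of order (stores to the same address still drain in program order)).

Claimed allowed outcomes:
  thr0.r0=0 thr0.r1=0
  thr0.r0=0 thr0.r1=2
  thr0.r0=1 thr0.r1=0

outcome vector order: (thr0.r0,thr0.r1)
PSO (4): <0 0>; <0 2>; <1 0>; <1 2>
PSO∖claimed = {<1 2>}

missing: thr0.r0=1 thr0.r1=2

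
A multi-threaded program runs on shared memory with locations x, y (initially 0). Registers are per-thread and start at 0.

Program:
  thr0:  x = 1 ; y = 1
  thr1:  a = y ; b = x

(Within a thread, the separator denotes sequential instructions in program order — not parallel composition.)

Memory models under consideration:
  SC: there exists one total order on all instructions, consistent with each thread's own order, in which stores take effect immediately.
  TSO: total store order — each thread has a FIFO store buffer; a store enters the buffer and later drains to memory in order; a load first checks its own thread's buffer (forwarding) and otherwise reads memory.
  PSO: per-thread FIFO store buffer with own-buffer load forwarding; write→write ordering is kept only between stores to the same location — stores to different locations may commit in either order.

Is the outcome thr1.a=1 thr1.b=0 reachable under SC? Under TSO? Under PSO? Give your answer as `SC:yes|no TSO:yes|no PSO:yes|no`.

outcome vector order: (thr1.a,thr1.b)
SC (3): 0/0 0/1 1/1
TSO (3): 0/0 0/1 1/1
PSO (4): 0/0 0/1 1/0 1/1
target 1/0 ∈ {PSO}

SC:no TSO:no PSO:yes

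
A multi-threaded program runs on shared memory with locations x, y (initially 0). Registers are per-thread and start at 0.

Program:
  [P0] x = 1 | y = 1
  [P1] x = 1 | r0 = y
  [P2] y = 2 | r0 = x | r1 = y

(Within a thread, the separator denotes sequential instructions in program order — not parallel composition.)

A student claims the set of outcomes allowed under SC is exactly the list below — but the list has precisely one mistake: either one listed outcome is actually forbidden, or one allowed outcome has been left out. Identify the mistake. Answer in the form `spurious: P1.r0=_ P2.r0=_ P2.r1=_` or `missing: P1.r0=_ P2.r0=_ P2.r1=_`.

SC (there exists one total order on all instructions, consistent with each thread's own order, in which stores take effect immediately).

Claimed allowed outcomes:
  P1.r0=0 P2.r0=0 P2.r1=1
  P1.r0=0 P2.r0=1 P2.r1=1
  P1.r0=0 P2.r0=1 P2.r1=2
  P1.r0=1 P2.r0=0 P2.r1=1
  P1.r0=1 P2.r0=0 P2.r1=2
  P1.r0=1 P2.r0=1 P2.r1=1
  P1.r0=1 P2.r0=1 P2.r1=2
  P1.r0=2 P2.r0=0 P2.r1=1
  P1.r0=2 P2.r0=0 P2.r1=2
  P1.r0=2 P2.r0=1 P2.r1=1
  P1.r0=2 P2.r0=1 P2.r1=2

outcome vector order: (P1.r0,P2.r0,P2.r1)
SC (10): 0/1/1 0/1/2 1/0/1 1/0/2 1/1/1 1/1/2 2/0/1 2/0/2 2/1/1 2/1/2
claimed∖SC = {0/0/1}

spurious: P1.r0=0 P2.r0=0 P2.r1=1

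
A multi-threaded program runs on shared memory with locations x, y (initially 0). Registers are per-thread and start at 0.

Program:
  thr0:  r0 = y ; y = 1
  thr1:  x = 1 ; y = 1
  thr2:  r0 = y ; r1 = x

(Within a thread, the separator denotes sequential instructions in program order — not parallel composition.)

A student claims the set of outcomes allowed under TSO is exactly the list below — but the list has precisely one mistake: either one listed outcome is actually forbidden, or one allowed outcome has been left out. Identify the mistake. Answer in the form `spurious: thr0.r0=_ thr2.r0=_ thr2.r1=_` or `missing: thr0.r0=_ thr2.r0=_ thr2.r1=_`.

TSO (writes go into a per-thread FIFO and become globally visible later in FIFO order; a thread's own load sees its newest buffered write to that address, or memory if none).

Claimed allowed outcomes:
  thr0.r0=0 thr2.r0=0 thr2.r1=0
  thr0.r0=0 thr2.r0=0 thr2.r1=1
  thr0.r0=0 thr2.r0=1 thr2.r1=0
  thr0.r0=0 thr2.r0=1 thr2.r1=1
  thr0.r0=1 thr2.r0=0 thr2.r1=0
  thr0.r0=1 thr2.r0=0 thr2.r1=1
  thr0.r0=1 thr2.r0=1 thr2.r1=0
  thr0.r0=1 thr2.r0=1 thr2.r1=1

outcome vector order: (thr0.r0,thr2.r0,thr2.r1)
under TSO → 000, 001, 010, 011, 100, 101, 111
claimed∖TSO = {110}

spurious: thr0.r0=1 thr2.r0=1 thr2.r1=0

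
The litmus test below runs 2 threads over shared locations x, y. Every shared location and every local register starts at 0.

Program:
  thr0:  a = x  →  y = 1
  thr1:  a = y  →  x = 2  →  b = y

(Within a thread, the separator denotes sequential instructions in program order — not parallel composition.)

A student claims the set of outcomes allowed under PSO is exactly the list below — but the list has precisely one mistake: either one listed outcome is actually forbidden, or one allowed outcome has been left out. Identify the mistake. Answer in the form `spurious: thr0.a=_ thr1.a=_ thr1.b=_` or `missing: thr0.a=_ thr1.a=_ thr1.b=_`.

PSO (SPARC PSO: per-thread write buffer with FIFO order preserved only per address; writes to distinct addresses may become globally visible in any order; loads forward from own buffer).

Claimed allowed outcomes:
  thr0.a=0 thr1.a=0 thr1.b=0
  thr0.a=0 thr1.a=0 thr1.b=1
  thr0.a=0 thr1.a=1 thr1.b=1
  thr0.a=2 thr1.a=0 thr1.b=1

outcome vector order: (thr0.a,thr1.a,thr1.b)
PSO (5): 000, 001, 011, 200, 201
PSO∖claimed = {200}

missing: thr0.a=2 thr1.a=0 thr1.b=0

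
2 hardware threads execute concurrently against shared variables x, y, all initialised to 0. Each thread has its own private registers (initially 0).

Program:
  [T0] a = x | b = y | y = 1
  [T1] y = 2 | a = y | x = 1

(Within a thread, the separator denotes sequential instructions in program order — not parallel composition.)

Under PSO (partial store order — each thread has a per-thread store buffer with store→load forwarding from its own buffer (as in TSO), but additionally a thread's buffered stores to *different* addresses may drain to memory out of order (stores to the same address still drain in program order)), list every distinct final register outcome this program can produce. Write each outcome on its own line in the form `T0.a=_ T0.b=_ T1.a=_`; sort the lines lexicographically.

outcome vector order: (T0.a,T0.b,T1.a)
|PSO outcomes| = 6

T0.a=0 T0.b=0 T1.a=1
T0.a=0 T0.b=0 T1.a=2
T0.a=0 T0.b=2 T1.a=1
T0.a=0 T0.b=2 T1.a=2
T0.a=1 T0.b=0 T1.a=2
T0.a=1 T0.b=2 T1.a=2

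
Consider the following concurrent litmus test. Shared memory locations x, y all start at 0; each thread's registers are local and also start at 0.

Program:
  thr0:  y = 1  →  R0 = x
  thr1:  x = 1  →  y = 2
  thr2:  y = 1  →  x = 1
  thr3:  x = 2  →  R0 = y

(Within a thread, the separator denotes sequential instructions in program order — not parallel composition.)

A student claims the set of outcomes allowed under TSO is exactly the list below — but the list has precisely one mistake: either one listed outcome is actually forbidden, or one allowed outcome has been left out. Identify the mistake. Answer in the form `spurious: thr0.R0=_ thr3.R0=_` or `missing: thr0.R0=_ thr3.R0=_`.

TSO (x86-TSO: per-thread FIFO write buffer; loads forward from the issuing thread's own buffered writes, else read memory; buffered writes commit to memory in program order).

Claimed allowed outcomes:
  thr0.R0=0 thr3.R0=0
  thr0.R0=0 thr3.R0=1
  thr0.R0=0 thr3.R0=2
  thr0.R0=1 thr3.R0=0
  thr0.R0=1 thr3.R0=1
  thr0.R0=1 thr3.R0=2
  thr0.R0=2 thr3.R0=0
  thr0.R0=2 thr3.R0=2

missing: thr0.R0=2 thr3.R0=1

outcome vector order: (thr0.R0,thr3.R0)
TSO (9): (0,0); (0,1); (0,2); (1,0); (1,1); (1,2); (2,0); (2,1); (2,2)
TSO∖claimed = {(2,1)}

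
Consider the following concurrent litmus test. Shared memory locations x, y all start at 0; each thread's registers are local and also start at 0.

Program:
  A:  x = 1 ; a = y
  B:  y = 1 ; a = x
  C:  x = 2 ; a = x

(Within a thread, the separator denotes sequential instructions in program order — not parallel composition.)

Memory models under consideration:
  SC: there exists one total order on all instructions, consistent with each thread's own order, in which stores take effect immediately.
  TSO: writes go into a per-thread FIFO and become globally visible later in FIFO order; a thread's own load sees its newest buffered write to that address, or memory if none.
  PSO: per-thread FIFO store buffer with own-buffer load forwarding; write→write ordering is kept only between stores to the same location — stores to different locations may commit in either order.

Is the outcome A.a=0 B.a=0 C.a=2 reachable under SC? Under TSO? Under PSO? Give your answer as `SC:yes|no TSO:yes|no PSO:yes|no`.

outcome vector order: (A.a,B.a,C.a)
under SC → 0/1/1, 0/1/2, 0/2/2, 1/0/1, 1/0/2, 1/1/1, 1/1/2, 1/2/1, 1/2/2
under TSO → 0/0/1, 0/0/2, 0/1/1, 0/1/2, 0/2/1, 0/2/2, 1/0/1, 1/0/2, 1/1/1, 1/1/2, 1/2/1, 1/2/2
under PSO → 0/0/1, 0/0/2, 0/1/1, 0/1/2, 0/2/1, 0/2/2, 1/0/1, 1/0/2, 1/1/1, 1/1/2, 1/2/1, 1/2/2
target 0/0/2 ∈ {TSO,PSO}

SC:no TSO:yes PSO:yes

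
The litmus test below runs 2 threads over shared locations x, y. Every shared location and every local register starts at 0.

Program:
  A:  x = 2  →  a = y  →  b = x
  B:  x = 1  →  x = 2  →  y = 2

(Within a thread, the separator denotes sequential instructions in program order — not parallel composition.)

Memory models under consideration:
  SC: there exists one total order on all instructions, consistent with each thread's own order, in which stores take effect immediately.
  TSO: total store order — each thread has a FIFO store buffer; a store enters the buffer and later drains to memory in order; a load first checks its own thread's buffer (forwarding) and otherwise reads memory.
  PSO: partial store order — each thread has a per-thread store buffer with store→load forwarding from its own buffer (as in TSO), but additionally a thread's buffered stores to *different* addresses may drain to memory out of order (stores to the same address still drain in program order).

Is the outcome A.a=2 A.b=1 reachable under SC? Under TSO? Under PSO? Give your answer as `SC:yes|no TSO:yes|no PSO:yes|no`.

SC:no TSO:no PSO:yes

outcome vector order: (A.a,A.b)
SC: 3 outcomes — {01; 02; 22}
TSO: 3 outcomes — {01; 02; 22}
PSO: 4 outcomes — {01; 02; 21; 22}
target 21 ∈ {PSO}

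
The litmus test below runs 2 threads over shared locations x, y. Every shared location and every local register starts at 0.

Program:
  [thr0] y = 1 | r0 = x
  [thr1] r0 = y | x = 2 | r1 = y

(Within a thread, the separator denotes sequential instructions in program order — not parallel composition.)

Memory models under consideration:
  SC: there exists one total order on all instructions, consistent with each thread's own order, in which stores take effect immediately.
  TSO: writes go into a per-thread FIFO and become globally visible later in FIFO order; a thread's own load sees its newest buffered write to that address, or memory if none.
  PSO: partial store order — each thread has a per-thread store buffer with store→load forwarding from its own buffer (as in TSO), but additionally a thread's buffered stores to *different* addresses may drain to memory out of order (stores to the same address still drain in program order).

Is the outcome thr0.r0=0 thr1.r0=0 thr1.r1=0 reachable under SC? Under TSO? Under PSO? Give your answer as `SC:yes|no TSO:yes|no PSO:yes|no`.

outcome vector order: (thr0.r0,thr1.r0,thr1.r1)
SC: 5 outcomes — {(0,0,1) (0,1,1) (2,0,0) (2,0,1) (2,1,1)}
TSO: 6 outcomes — {(0,0,0) (0,0,1) (0,1,1) (2,0,0) (2,0,1) (2,1,1)}
PSO: 6 outcomes — {(0,0,0) (0,0,1) (0,1,1) (2,0,0) (2,0,1) (2,1,1)}
target (0,0,0) ∈ {TSO,PSO}

SC:no TSO:yes PSO:yes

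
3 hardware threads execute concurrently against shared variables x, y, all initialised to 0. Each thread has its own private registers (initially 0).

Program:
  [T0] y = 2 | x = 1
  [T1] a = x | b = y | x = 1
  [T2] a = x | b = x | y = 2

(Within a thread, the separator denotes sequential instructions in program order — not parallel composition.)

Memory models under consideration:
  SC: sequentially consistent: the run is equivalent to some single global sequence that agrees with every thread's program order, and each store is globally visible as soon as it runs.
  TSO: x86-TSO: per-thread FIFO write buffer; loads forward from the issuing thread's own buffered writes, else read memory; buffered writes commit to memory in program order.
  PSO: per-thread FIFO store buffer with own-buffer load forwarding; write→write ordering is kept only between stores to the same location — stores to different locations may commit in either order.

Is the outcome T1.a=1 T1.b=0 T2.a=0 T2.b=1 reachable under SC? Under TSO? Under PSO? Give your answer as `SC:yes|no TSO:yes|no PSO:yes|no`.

outcome vector order: (T1.a,T1.b,T2.a,T2.b)
SC: 9 outcomes — {0000, 0001, 0011, 0200, 0201, 0211, 1200, 1201, 1211}
TSO: 9 outcomes — {0000, 0001, 0011, 0200, 0201, 0211, 1200, 1201, 1211}
PSO: 12 outcomes — {0000, 0001, 0011, 0200, 0201, 0211, 1000, 1001, 1011, 1200, 1201, 1211}
target 1001 ∈ {PSO}

SC:no TSO:no PSO:yes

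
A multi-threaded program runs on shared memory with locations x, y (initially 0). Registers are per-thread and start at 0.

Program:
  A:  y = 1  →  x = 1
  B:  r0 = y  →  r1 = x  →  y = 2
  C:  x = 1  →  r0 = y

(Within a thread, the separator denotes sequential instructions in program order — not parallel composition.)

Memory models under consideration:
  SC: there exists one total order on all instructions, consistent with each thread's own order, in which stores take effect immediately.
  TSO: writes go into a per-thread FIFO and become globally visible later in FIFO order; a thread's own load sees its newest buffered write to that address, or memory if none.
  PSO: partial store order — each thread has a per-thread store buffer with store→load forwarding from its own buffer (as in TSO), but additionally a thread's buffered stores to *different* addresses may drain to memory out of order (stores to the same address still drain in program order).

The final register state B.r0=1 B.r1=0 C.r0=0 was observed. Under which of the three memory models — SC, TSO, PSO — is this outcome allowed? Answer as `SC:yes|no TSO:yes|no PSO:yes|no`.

outcome vector order: (B.r0,B.r1,C.r0)
under SC → 000, 001, 002, 010, 011, 012, 101, 102, 110, 111, 112
under TSO → 000, 001, 002, 010, 011, 012, 100, 101, 102, 110, 111, 112
under PSO → 000, 001, 002, 010, 011, 012, 100, 101, 102, 110, 111, 112
target 100 ∈ {TSO,PSO}

SC:no TSO:yes PSO:yes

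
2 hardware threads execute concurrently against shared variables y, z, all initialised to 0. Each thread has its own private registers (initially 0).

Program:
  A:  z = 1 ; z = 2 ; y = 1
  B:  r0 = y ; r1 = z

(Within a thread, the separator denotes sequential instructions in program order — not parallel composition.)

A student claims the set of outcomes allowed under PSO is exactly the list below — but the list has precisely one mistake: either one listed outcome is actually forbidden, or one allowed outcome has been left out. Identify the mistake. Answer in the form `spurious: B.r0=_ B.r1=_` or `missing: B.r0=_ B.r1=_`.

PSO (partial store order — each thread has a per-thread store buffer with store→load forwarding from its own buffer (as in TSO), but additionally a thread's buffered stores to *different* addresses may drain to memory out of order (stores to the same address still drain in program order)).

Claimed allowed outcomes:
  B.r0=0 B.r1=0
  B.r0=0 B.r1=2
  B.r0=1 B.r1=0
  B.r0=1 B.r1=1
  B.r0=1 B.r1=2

missing: B.r0=0 B.r1=1

outcome vector order: (B.r0,B.r1)
under PSO → <0 0>, <0 1>, <0 2>, <1 0>, <1 1>, <1 2>
PSO∖claimed = {<0 1>}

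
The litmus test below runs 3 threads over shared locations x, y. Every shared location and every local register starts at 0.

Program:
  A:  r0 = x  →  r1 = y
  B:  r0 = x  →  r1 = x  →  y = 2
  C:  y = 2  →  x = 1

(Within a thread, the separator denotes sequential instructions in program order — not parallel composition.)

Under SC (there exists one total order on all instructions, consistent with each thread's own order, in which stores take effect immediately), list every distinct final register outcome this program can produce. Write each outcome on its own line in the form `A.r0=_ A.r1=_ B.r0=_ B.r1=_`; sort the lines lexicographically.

outcome vector order: (A.r0,A.r1,B.r0,B.r1)
|SC outcomes| = 9

A.r0=0 A.r1=0 B.r0=0 B.r1=0
A.r0=0 A.r1=0 B.r0=0 B.r1=1
A.r0=0 A.r1=0 B.r0=1 B.r1=1
A.r0=0 A.r1=2 B.r0=0 B.r1=0
A.r0=0 A.r1=2 B.r0=0 B.r1=1
A.r0=0 A.r1=2 B.r0=1 B.r1=1
A.r0=1 A.r1=2 B.r0=0 B.r1=0
A.r0=1 A.r1=2 B.r0=0 B.r1=1
A.r0=1 A.r1=2 B.r0=1 B.r1=1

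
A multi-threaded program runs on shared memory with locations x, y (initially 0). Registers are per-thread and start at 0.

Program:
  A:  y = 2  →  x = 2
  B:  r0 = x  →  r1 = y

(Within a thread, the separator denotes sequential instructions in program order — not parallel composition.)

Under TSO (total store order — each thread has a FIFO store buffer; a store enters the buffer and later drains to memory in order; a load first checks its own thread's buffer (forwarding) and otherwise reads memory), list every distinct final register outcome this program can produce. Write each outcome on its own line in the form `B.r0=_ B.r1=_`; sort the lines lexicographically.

B.r0=0 B.r1=0
B.r0=0 B.r1=2
B.r0=2 B.r1=2

outcome vector order: (B.r0,B.r1)
|TSO outcomes| = 3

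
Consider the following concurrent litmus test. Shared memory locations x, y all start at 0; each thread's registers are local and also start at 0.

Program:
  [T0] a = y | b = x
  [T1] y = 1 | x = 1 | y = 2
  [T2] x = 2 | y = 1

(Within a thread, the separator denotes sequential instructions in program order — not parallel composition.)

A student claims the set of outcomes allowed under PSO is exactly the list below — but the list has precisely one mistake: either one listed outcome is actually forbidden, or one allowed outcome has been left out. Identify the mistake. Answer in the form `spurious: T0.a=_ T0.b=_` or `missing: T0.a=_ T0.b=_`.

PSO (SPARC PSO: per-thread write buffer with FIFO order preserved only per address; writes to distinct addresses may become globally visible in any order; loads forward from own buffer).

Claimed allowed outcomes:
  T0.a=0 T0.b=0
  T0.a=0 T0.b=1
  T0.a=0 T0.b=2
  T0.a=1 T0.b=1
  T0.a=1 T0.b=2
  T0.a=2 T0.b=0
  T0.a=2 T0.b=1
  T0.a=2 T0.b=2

missing: T0.a=1 T0.b=0

outcome vector order: (T0.a,T0.b)
PSO (9): 0/0; 0/1; 0/2; 1/0; 1/1; 1/2; 2/0; 2/1; 2/2
PSO∖claimed = {1/0}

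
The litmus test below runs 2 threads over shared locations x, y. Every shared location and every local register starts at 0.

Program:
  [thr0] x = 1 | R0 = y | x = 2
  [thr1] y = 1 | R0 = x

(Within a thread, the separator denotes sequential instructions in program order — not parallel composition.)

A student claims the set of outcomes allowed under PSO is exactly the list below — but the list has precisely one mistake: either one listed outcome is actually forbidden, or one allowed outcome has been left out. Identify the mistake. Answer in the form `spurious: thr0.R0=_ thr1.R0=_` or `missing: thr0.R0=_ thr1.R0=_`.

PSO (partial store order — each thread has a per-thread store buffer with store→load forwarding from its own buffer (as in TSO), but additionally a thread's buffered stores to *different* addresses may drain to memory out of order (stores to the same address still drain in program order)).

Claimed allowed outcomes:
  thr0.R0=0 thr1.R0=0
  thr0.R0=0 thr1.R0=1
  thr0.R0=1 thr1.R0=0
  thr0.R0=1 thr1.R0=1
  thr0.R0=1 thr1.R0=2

missing: thr0.R0=0 thr1.R0=2

outcome vector order: (thr0.R0,thr1.R0)
PSO (6): (0,0), (0,1), (0,2), (1,0), (1,1), (1,2)
PSO∖claimed = {(0,2)}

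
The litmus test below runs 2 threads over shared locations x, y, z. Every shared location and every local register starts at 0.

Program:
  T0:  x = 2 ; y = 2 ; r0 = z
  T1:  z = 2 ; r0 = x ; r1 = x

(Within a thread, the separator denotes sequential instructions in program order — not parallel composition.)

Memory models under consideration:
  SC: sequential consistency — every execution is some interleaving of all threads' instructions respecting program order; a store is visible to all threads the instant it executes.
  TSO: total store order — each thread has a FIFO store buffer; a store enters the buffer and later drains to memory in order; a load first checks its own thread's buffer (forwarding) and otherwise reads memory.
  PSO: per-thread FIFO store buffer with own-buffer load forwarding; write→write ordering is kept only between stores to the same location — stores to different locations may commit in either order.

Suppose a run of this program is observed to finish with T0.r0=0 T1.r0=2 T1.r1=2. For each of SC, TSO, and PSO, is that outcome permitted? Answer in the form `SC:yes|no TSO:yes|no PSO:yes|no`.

SC:yes TSO:yes PSO:yes

outcome vector order: (T0.r0,T1.r0,T1.r1)
SC: 4 outcomes — {022 200 202 222}
TSO: 6 outcomes — {000 002 022 200 202 222}
PSO: 6 outcomes — {000 002 022 200 202 222}
target 022 ∈ {SC,TSO,PSO}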